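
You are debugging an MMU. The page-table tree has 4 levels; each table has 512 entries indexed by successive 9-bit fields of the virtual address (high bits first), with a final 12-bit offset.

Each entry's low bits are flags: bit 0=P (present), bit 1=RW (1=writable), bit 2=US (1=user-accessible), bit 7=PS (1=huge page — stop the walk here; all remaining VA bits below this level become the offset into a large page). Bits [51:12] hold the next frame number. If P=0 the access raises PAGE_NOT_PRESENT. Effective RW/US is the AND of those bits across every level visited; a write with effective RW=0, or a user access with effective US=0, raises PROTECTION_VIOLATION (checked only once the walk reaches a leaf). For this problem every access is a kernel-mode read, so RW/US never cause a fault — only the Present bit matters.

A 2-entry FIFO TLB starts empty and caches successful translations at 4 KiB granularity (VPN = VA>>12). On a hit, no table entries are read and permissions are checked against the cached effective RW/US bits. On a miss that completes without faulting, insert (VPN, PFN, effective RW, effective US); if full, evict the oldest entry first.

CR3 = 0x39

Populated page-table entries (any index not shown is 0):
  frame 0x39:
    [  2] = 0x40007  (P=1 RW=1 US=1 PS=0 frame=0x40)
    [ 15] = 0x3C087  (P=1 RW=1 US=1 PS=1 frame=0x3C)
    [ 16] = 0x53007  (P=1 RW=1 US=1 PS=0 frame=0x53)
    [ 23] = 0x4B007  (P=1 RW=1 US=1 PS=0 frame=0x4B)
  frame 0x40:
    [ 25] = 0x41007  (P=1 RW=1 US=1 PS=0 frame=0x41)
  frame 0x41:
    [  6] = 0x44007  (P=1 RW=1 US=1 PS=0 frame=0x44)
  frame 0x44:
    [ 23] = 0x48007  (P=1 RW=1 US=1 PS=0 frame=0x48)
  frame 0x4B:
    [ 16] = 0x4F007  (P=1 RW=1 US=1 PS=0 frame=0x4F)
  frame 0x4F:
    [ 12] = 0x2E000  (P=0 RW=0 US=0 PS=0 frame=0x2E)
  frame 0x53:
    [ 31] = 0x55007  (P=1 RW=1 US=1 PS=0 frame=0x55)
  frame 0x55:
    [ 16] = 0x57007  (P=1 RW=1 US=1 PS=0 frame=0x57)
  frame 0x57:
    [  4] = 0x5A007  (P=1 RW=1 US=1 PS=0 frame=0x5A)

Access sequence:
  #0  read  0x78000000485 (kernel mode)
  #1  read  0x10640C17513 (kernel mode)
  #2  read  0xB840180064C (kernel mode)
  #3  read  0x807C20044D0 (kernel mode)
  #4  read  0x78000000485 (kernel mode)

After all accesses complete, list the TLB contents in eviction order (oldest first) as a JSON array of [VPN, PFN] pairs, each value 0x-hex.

Walk each access:
#0 VA=0x78000000485 (r,kernel):
  L0: frame=0x39 idx=15 entry=0x3C087 [P=1 RW=1 US=1 PS=1]
  ✓ 0x3C485 (huge @L0)  — 1 lookups
#1 VA=0x10640C17513 (r,kernel):
  L0: frame=0x39 idx=2 entry=0x40007 [P=1 RW=1 US=1 PS=0]
  L1: frame=0x40 idx=25 entry=0x41007 [P=1 RW=1 US=1 PS=0]
  L2: frame=0x41 idx=6 entry=0x44007 [P=1 RW=1 US=1 PS=0]
  L3: frame=0x44 idx=23 entry=0x48007 [P=1 RW=1 US=1 PS=0]
  ✓ 0x48513  — 4 lookups
#2 VA=0xB840180064C (r,kernel):
  L0: frame=0x39 idx=23 entry=0x4B007 [P=1 RW=1 US=1 PS=0]
  L1: frame=0x4B idx=16 entry=0x4F007 [P=1 RW=1 US=1 PS=0]
  L2: frame=0x4F idx=12 entry=0x2E000 [P=0 RW=0 US=0 PS=0]
  → PAGE_NOT_PRESENT  (3 entries read)
#3 VA=0x807C20044D0 (r,kernel):
  L0: frame=0x39 idx=16 entry=0x53007 [P=1 RW=1 US=1 PS=0]
  L1: frame=0x53 idx=31 entry=0x55007 [P=1 RW=1 US=1 PS=0]
  L2: frame=0x55 idx=16 entry=0x57007 [P=1 RW=1 US=1 PS=0]
  L3: frame=0x57 idx=4 entry=0x5A007 [P=1 RW=1 US=1 PS=0]
  ✓ 0x5A4D0  — 4 lookups
#4 VA=0x78000000485 (r,kernel):
  L0: frame=0x39 idx=15 entry=0x3C087 [P=1 RW=1 US=1 PS=1]
  ✓ 0x3C485 (huge @L0)  — 1 lookups

TLB: [["0x807C2004", "0x5A"], ["0x78000000", "0x3C"]]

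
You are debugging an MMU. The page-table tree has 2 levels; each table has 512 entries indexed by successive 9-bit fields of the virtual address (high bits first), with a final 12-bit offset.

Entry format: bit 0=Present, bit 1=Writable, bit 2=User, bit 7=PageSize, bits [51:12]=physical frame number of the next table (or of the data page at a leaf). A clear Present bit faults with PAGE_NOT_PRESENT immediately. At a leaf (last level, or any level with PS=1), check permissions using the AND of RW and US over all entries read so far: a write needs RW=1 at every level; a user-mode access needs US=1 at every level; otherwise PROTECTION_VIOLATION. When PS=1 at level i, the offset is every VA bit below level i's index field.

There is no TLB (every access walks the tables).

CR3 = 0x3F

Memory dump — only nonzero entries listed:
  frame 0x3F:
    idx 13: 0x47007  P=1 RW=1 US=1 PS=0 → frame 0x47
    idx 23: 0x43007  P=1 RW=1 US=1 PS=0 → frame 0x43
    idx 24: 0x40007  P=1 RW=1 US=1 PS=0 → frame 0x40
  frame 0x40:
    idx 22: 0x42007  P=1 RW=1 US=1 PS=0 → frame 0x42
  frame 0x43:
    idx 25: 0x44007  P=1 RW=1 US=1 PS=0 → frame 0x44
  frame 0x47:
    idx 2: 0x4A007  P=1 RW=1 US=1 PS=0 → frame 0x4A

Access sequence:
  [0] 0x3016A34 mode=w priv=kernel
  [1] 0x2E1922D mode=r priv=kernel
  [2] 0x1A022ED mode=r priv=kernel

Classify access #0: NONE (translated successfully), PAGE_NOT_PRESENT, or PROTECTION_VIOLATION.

Walk each access:
#0 VA=0x3016A34 (w,kernel):
  [0] read 0x3F idx=24: raw=0x40007 flags P=1 W=1 U=1 S=0
  [1] read 0x40 idx=22: raw=0x42007 flags P=1 W=1 U=1 S=0
  → PA=0x42A34  (2 entries read)
#1 VA=0x2E1922D (r,kernel):
  [0] read 0x3F idx=23: raw=0x43007 flags P=1 W=1 U=1 S=0
  [1] read 0x43 idx=25: raw=0x44007 flags P=1 W=1 U=1 S=0
  → PA=0x4422D  (2 entries read)
#2 VA=0x1A022ED (r,kernel):
  [0] read 0x3F idx=13: raw=0x47007 flags P=1 W=1 U=1 S=0
  [1] read 0x47 idx=2: raw=0x4A007 flags P=1 W=1 U=1 S=0
  → PA=0x4A2ED  (2 entries read)

Access #0 fault: NONE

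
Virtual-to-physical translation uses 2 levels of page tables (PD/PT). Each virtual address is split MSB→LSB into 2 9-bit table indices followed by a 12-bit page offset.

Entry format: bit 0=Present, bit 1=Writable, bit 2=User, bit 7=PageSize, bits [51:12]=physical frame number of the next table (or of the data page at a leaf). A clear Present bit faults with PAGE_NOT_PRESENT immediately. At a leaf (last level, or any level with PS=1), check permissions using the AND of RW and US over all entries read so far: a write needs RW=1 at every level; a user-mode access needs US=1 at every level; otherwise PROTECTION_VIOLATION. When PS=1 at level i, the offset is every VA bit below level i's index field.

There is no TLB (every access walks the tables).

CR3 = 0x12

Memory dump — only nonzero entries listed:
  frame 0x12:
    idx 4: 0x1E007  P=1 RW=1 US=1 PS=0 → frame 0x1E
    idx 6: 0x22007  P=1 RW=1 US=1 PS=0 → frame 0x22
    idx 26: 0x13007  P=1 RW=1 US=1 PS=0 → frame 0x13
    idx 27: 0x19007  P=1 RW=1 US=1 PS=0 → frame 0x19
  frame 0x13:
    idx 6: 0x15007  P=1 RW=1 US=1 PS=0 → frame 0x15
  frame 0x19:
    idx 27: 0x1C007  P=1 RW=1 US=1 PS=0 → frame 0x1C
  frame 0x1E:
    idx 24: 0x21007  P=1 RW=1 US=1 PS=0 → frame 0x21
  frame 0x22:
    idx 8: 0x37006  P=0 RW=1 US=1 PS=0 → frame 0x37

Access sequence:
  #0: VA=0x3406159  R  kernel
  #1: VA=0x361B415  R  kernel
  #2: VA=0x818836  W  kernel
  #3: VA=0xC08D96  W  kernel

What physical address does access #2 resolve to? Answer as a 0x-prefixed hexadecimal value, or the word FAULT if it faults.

Walk each access:
#0 VA=0x3406159 (r,kernel):
  [0] read 0x12 idx=26: raw=0x13007 flags P=1 W=1 U=1 S=0
  [1] read 0x13 idx=6: raw=0x15007 flags P=1 W=1 U=1 S=0
  → PA=0x15159  (2 entries read)
#1 VA=0x361B415 (r,kernel):
  [0] read 0x12 idx=27: raw=0x19007 flags P=1 W=1 U=1 S=0
  [1] read 0x19 idx=27: raw=0x1C007 flags P=1 W=1 U=1 S=0
  → PA=0x1C415  (2 entries read)
#2 VA=0x818836 (w,kernel):
  [0] read 0x12 idx=4: raw=0x1E007 flags P=1 W=1 U=1 S=0
  [1] read 0x1E idx=24: raw=0x21007 flags P=1 W=1 U=1 S=0
  → PA=0x21836  (2 entries read)
#3 VA=0xC08D96 (w,kernel):
  [0] read 0x12 idx=6: raw=0x22007 flags P=1 W=1 U=1 S=0
  [1] read 0x22 idx=8: raw=0x37006 flags P=0 W=1 U=1 S=0
  ✗ PAGE_NOT_PRESENT  [2 reads]

Access #2 PA: 0x21836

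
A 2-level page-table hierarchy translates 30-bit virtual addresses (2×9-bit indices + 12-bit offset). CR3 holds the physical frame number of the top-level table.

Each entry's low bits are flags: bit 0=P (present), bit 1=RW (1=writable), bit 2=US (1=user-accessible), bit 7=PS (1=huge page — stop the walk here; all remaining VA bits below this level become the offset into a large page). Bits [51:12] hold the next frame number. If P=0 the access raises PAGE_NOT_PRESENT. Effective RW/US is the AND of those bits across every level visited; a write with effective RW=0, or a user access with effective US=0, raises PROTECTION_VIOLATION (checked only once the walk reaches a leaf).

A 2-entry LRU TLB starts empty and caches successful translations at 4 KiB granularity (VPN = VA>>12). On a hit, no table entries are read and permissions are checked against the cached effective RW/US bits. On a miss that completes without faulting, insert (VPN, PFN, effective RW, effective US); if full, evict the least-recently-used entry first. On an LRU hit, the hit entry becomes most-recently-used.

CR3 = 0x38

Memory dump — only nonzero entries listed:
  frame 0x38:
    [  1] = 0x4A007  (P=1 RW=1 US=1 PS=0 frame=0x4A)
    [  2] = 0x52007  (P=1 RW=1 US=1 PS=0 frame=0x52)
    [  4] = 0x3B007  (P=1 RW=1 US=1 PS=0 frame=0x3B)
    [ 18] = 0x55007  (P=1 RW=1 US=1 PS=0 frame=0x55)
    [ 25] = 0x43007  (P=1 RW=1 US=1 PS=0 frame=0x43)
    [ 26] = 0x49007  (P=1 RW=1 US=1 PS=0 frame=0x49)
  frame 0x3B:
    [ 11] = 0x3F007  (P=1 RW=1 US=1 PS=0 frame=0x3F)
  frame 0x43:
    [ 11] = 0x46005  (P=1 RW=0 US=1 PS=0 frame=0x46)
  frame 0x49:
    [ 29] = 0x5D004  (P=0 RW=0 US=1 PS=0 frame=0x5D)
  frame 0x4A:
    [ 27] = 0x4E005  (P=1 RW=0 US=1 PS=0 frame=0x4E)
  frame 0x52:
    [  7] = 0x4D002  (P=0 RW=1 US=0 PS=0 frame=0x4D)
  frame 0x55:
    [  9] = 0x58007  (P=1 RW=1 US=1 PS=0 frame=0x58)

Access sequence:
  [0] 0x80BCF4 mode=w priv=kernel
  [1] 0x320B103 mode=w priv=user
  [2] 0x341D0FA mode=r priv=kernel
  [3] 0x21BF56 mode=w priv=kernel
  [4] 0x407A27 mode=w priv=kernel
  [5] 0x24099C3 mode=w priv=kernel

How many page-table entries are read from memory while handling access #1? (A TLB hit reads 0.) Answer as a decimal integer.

Per-access translation:
#0 VA=0x80BCF4 (w,kernel):
  [0] read 0x38 idx=4: raw=0x3B007 flags P=1 W=1 U=1 S=0
  [1] read 0x3B idx=11: raw=0x3F007 flags P=1 W=1 U=1 S=0
  ⇒ phys 0x3FCF4  [2 reads]
#1 VA=0x320B103 (w,user):
  [0] read 0x38 idx=25: raw=0x43007 flags P=1 W=1 U=1 S=0
  [1] read 0x43 idx=11: raw=0x46005 flags P=1 W=0 U=1 S=0
  ✗ PROTECTION_VIOLATION  [2 reads]
#2 VA=0x341D0FA (r,kernel):
  [0] read 0x38 idx=26: raw=0x49007 flags P=1 W=1 U=1 S=0
  [1] read 0x49 idx=29: raw=0x5D004 flags P=0 W=0 U=1 S=0
  ✗ PAGE_NOT_PRESENT  [2 reads]
#3 VA=0x21BF56 (w,kernel):
  [0] read 0x38 idx=1: raw=0x4A007 flags P=1 W=1 U=1 S=0
  [1] read 0x4A idx=27: raw=0x4E005 flags P=1 W=0 U=1 S=0
  ✗ PROTECTION_VIOLATION  [2 reads]
#4 VA=0x407A27 (w,kernel):
  [0] read 0x38 idx=2: raw=0x52007 flags P=1 W=1 U=1 S=0
  [1] read 0x52 idx=7: raw=0x4D002 flags P=0 W=1 U=0 S=0
  ✗ PAGE_NOT_PRESENT  [2 reads]
#5 VA=0x24099C3 (w,kernel):
  [0] read 0x38 idx=18: raw=0x55007 flags P=1 W=1 U=1 S=0
  [1] read 0x55 idx=9: raw=0x58007 flags P=1 W=1 U=1 S=0
  ⇒ phys 0x589C3  [2 reads]

Entries read for #1: 2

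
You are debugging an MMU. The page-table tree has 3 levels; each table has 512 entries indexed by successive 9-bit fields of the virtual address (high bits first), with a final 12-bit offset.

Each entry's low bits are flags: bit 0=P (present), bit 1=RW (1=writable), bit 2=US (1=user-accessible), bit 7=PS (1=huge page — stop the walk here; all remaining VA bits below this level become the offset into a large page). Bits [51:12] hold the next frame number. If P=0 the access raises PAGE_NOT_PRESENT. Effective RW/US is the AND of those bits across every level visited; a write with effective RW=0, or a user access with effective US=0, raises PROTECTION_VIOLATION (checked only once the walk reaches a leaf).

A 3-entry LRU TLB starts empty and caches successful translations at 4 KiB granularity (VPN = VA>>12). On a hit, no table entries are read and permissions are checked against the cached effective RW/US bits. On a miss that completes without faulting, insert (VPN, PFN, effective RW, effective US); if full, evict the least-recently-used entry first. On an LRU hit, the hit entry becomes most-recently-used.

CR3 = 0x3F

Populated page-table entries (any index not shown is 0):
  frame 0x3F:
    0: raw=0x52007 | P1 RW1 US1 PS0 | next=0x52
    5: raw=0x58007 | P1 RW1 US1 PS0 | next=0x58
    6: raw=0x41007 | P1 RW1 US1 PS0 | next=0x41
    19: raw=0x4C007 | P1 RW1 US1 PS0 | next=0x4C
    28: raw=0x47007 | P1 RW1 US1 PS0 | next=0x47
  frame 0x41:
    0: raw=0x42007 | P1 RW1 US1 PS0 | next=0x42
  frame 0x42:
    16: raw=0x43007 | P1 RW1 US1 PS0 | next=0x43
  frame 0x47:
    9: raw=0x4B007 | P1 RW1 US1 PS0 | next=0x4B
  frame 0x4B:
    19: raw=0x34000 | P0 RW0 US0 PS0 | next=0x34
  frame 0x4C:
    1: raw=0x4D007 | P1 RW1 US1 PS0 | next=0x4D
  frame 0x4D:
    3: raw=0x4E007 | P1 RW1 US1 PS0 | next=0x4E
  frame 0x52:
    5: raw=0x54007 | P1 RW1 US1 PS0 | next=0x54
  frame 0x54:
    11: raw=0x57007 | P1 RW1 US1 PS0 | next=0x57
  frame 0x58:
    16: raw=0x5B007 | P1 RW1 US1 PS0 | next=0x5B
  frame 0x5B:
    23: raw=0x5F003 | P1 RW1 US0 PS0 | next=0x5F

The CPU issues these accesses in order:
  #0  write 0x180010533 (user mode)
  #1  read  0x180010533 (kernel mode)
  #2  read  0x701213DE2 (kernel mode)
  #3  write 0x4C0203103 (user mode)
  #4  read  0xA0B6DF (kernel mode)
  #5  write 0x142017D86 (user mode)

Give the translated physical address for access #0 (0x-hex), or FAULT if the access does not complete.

Per-access translation:
#0 VA=0x180010533 (w,user):
  L0 @0x3F[6] → 0x41007  P=1,RW=1,US=1,PS=0
  L1 @0x41[0] → 0x42007  P=1,RW=1,US=1,PS=0
  L2 @0x42[16] → 0x43007  P=1,RW=1,US=1,PS=0
  → PA=0x43533  (3 entries read)
#1 VA=0x180010533 (r,kernel):
  TLB hit vpn=0x180010 → PA=0x43533
#2 VA=0x701213DE2 (r,kernel):
  L0 @0x3F[28] → 0x47007  P=1,RW=1,US=1,PS=0
  L1 @0x47[9] → 0x4B007  P=1,RW=1,US=1,PS=0
  L2 @0x4B[19] → 0x34000  P=0,RW=0,US=0,PS=0
  ⇒ fault: PAGE_NOT_PRESENT  — 3 lookups
#3 VA=0x4C0203103 (w,user):
  L0 @0x3F[19] → 0x4C007  P=1,RW=1,US=1,PS=0
  L1 @0x4C[1] → 0x4D007  P=1,RW=1,US=1,PS=0
  L2 @0x4D[3] → 0x4E007  P=1,RW=1,US=1,PS=0
  → PA=0x4E103  (3 entries read)
#4 VA=0xA0B6DF (r,kernel):
  L0 @0x3F[0] → 0x52007  P=1,RW=1,US=1,PS=0
  L1 @0x52[5] → 0x54007  P=1,RW=1,US=1,PS=0
  L2 @0x54[11] → 0x57007  P=1,RW=1,US=1,PS=0
  → PA=0x576DF  (3 entries read)
#5 VA=0x142017D86 (w,user):
  L0 @0x3F[5] → 0x58007  P=1,RW=1,US=1,PS=0
  L1 @0x58[16] → 0x5B007  P=1,RW=1,US=1,PS=0
  L2 @0x5B[23] → 0x5F003  P=1,RW=1,US=0,PS=0
  ⇒ fault: PROTECTION_VIOLATION  — 3 lookups

Access #0 PA: 0x43533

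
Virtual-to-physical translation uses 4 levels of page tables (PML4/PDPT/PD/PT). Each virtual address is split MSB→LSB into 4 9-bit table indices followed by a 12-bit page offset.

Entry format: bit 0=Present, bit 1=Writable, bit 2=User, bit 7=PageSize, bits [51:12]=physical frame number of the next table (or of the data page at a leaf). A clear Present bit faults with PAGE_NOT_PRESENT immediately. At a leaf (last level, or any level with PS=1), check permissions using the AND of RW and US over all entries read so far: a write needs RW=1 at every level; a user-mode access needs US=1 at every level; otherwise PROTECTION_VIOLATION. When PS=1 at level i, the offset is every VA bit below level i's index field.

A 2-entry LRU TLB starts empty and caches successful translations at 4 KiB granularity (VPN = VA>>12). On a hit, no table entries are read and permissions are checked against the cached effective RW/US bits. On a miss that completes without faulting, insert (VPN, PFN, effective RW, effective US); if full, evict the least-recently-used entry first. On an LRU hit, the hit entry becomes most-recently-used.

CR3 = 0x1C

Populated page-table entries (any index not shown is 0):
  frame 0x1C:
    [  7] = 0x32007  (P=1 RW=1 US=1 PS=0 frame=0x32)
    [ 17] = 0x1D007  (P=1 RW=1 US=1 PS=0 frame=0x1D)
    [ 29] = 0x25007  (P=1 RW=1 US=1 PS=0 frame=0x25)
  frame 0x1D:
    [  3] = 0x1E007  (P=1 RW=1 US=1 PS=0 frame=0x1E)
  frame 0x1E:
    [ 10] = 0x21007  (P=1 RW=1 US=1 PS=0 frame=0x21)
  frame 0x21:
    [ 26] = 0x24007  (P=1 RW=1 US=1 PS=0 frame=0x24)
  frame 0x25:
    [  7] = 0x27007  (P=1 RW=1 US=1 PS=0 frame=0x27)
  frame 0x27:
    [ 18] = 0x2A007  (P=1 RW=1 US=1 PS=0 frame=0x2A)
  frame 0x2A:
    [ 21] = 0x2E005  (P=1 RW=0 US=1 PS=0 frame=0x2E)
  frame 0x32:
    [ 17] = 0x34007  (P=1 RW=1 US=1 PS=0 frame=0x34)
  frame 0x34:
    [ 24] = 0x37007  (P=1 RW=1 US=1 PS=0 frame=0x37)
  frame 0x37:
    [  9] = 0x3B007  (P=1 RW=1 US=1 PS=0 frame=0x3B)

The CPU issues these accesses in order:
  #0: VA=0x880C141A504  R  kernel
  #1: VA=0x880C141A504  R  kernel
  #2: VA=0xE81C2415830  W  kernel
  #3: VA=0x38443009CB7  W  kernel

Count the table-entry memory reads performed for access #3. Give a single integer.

Trace:
#0 VA=0x880C141A504 (r,kernel):
  L0 @0x1C[17] → 0x1D007  P=1,RW=1,US=1,PS=0
  L1 @0x1D[3] → 0x1E007  P=1,RW=1,US=1,PS=0
  L2 @0x1E[10] → 0x21007  P=1,RW=1,US=1,PS=0
  L3 @0x21[26] → 0x24007  P=1,RW=1,US=1,PS=0
  → PA=0x24504  (4 entries read)
#1 VA=0x880C141A504 (r,kernel):
  TLB hit vpn=0x880C141A → PA=0x24504
#2 VA=0xE81C2415830 (w,kernel):
  L0 @0x1C[29] → 0x25007  P=1,RW=1,US=1,PS=0
  L1 @0x25[7] → 0x27007  P=1,RW=1,US=1,PS=0
  L2 @0x27[18] → 0x2A007  P=1,RW=1,US=1,PS=0
  L3 @0x2A[21] → 0x2E005  P=1,RW=0,US=1,PS=0
  ✗ PROTECTION_VIOLATION  [4 reads]
#3 VA=0x38443009CB7 (w,kernel):
  L0 @0x1C[7] → 0x32007  P=1,RW=1,US=1,PS=0
  L1 @0x32[17] → 0x34007  P=1,RW=1,US=1,PS=0
  L2 @0x34[24] → 0x37007  P=1,RW=1,US=1,PS=0
  L3 @0x37[9] → 0x3B007  P=1,RW=1,US=1,PS=0
  → PA=0x3BCB7  (4 entries read)

Entries read for #3: 4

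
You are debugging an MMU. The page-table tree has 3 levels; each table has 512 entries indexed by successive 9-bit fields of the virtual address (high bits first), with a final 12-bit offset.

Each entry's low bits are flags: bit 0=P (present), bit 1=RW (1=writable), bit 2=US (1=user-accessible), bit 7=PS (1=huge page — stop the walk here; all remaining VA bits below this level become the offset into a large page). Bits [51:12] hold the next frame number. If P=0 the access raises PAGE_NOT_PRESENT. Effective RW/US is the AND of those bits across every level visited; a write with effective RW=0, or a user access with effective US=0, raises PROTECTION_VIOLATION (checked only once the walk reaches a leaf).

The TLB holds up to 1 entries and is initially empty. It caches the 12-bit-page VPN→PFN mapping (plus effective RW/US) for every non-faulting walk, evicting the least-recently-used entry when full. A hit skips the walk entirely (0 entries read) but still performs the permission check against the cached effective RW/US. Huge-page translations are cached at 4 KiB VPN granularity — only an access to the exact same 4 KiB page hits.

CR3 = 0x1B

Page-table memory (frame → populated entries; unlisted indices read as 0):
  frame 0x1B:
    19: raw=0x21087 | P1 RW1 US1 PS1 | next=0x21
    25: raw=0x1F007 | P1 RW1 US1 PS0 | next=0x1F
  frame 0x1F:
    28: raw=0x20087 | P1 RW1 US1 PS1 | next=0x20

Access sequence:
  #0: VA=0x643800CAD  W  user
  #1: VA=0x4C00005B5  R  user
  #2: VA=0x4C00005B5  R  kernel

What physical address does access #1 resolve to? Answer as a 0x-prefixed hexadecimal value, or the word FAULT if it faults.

Walk each access:
#0 VA=0x643800CAD (w,user):
  lvl0: tbl 0x1B, slot 25 ⇒ 0x1F007 (P1/RW1/US1/PS0)
  lvl1: tbl 0x1F, slot 28 ⇒ 0x20087 (P1/RW1/US1/PS1)
  ✓ 0x20CAD (huge @L1)  — 2 lookups
#1 VA=0x4C00005B5 (r,user):
  lvl0: tbl 0x1B, slot 19 ⇒ 0x21087 (P1/RW1/US1/PS1)
  ✓ 0x215B5 (huge @L0)  — 1 lookups
#2 VA=0x4C00005B5 (r,kernel):
  TLB hit vpn=0x4C0000 → PA=0x215B5

Access #1 PA: 0x215B5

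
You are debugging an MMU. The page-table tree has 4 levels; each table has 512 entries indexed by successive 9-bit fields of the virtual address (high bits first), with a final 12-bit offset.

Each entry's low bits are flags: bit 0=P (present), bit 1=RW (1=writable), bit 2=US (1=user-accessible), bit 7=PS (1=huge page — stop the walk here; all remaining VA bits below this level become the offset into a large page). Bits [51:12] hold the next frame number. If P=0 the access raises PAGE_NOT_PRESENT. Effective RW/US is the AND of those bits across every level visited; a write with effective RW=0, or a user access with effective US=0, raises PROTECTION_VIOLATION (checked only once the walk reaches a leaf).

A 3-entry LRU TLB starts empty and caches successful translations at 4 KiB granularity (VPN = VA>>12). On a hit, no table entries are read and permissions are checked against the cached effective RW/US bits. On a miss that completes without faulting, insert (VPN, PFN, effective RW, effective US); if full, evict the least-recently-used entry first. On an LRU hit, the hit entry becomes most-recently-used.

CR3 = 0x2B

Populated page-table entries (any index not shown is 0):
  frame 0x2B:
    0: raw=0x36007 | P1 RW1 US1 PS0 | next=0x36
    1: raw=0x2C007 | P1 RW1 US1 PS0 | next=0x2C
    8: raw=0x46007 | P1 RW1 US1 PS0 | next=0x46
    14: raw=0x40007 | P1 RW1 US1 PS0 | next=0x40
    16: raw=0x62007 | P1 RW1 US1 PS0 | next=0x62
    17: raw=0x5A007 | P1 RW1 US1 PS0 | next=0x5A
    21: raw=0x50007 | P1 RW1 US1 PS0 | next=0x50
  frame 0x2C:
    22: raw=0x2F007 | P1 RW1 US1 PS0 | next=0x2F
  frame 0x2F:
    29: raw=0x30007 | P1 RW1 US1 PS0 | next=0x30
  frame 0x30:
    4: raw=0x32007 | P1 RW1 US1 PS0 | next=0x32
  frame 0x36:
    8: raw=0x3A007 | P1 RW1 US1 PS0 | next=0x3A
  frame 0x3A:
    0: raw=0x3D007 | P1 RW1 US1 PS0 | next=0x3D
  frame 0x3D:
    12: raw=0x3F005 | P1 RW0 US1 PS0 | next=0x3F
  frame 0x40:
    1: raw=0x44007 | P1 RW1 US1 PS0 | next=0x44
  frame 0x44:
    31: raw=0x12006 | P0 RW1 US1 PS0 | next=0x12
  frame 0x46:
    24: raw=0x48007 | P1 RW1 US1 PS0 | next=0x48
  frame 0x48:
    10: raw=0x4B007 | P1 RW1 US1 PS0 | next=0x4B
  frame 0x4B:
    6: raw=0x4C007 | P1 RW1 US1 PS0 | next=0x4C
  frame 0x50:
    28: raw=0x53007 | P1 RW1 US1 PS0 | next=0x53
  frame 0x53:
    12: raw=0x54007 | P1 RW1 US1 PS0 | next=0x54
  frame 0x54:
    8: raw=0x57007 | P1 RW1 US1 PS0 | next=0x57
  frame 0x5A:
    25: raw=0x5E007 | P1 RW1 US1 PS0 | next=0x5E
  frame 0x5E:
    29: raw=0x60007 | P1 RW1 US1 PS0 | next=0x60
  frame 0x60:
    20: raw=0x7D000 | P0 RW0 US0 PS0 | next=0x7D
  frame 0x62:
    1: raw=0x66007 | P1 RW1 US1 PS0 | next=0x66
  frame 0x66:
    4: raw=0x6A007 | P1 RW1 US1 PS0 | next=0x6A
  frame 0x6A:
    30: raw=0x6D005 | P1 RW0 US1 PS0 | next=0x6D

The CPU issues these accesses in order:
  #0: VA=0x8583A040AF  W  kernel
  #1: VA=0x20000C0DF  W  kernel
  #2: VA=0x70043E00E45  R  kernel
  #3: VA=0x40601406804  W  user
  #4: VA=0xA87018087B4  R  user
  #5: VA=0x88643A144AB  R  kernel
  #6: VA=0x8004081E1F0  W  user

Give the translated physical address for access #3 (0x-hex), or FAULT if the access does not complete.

Walk each access:
#0 VA=0x8583A040AF (w,kernel):
  L0: frame=0x2B idx=1 entry=0x2C007 [P=1 RW=1 US=1 PS=0]
  L1: frame=0x2C idx=22 entry=0x2F007 [P=1 RW=1 US=1 PS=0]
  L2: frame=0x2F idx=29 entry=0x30007 [P=1 RW=1 US=1 PS=0]
  L3: frame=0x30 idx=4 entry=0x32007 [P=1 RW=1 US=1 PS=0]
  ⇒ phys 0x320AF  [4 reads]
#1 VA=0x20000C0DF (w,kernel):
  L0: frame=0x2B idx=0 entry=0x36007 [P=1 RW=1 US=1 PS=0]
  L1: frame=0x36 idx=8 entry=0x3A007 [P=1 RW=1 US=1 PS=0]
  L2: frame=0x3A idx=0 entry=0x3D007 [P=1 RW=1 US=1 PS=0]
  L3: frame=0x3D idx=12 entry=0x3F005 [P=1 RW=0 US=1 PS=0]
  → PROTECTION_VIOLATION  (4 entries read)
#2 VA=0x70043E00E45 (r,kernel):
  L0: frame=0x2B idx=14 entry=0x40007 [P=1 RW=1 US=1 PS=0]
  L1: frame=0x40 idx=1 entry=0x44007 [P=1 RW=1 US=1 PS=0]
  L2: frame=0x44 idx=31 entry=0x12006 [P=0 RW=1 US=1 PS=0]
  → PAGE_NOT_PRESENT  (3 entries read)
#3 VA=0x40601406804 (w,user):
  L0: frame=0x2B idx=8 entry=0x46007 [P=1 RW=1 US=1 PS=0]
  L1: frame=0x46 idx=24 entry=0x48007 [P=1 RW=1 US=1 PS=0]
  L2: frame=0x48 idx=10 entry=0x4B007 [P=1 RW=1 US=1 PS=0]
  L3: frame=0x4B idx=6 entry=0x4C007 [P=1 RW=1 US=1 PS=0]
  ⇒ phys 0x4C804  [4 reads]
#4 VA=0xA87018087B4 (r,user):
  L0: frame=0x2B idx=21 entry=0x50007 [P=1 RW=1 US=1 PS=0]
  L1: frame=0x50 idx=28 entry=0x53007 [P=1 RW=1 US=1 PS=0]
  L2: frame=0x53 idx=12 entry=0x54007 [P=1 RW=1 US=1 PS=0]
  L3: frame=0x54 idx=8 entry=0x57007 [P=1 RW=1 US=1 PS=0]
  ⇒ phys 0x577B4  [4 reads]
#5 VA=0x88643A144AB (r,kernel):
  L0: frame=0x2B idx=17 entry=0x5A007 [P=1 RW=1 US=1 PS=0]
  L1: frame=0x5A idx=25 entry=0x5E007 [P=1 RW=1 US=1 PS=0]
  L2: frame=0x5E idx=29 entry=0x60007 [P=1 RW=1 US=1 PS=0]
  L3: frame=0x60 idx=20 entry=0x7D000 [P=0 RW=0 US=0 PS=0]
  → PAGE_NOT_PRESENT  (4 entries read)
#6 VA=0x8004081E1F0 (w,user):
  L0: frame=0x2B idx=16 entry=0x62007 [P=1 RW=1 US=1 PS=0]
  L1: frame=0x62 idx=1 entry=0x66007 [P=1 RW=1 US=1 PS=0]
  L2: frame=0x66 idx=4 entry=0x6A007 [P=1 RW=1 US=1 PS=0]
  L3: frame=0x6A idx=30 entry=0x6D005 [P=1 RW=0 US=1 PS=0]
  → PROTECTION_VIOLATION  (4 entries read)

Access #3 PA: 0x4C804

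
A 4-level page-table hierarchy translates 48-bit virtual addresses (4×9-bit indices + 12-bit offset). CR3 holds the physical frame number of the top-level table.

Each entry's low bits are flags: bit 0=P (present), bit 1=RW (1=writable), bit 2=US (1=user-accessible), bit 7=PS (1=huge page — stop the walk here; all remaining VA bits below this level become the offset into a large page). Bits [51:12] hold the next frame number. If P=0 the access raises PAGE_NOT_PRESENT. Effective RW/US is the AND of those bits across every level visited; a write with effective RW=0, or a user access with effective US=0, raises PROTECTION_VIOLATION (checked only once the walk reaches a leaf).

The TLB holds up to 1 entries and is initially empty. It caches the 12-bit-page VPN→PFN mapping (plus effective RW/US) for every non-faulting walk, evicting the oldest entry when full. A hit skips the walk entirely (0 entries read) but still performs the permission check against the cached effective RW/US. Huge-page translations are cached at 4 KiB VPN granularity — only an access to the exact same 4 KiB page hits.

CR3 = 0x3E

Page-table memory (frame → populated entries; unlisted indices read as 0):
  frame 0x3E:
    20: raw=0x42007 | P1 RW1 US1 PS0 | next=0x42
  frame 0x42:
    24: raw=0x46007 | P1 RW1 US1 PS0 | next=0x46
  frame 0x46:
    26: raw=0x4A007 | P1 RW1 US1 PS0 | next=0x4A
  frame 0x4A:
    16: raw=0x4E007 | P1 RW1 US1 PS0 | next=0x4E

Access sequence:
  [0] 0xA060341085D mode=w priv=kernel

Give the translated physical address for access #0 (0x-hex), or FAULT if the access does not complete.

Per-access translation:
#0 VA=0xA060341085D (w,kernel):
  L0 @0x3E[20] → 0x42007  P=1,RW=1,US=1,PS=0
  L1 @0x42[24] → 0x46007  P=1,RW=1,US=1,PS=0
  L2 @0x46[26] → 0x4A007  P=1,RW=1,US=1,PS=0
  L3 @0x4A[16] → 0x4E007  P=1,RW=1,US=1,PS=0
  → PA=0x4E85D  (4 entries read)

Access #0 PA: 0x4E85D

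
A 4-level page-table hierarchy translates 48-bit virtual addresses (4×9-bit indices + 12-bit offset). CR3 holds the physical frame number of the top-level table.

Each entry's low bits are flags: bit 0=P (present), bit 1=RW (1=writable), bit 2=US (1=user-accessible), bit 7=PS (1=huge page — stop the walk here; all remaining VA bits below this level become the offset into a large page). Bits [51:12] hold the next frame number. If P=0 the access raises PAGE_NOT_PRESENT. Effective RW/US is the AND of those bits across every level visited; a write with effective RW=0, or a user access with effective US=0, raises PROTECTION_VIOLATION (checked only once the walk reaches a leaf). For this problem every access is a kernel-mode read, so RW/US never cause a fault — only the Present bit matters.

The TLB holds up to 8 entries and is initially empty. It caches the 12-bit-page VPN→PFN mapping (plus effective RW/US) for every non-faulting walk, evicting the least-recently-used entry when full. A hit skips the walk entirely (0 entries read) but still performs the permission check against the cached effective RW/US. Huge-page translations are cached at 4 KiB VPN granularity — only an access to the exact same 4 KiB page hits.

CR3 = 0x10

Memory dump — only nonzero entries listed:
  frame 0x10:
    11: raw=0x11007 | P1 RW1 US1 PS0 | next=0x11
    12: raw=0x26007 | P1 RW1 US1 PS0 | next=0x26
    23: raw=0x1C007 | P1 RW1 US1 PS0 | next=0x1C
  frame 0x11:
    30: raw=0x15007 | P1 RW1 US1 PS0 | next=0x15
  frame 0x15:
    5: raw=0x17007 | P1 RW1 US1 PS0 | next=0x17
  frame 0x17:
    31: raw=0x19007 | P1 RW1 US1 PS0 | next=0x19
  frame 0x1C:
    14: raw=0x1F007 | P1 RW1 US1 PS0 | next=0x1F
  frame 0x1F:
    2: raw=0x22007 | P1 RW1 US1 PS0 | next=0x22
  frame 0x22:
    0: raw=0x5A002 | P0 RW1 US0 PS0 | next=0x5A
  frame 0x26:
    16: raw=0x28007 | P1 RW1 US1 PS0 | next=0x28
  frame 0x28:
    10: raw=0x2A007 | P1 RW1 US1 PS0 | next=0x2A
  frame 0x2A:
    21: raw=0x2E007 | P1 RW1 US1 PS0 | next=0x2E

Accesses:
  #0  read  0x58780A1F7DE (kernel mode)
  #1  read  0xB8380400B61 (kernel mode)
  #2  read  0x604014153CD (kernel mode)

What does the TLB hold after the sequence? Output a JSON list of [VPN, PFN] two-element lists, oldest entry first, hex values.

Walk each access:
#0 VA=0x58780A1F7DE (r,kernel):
  lvl0: tbl 0x10, slot 11 ⇒ 0x11007 (P1/RW1/US1/PS0)
  lvl1: tbl 0x11, slot 30 ⇒ 0x15007 (P1/RW1/US1/PS0)
  lvl2: tbl 0x15, slot 5 ⇒ 0x17007 (P1/RW1/US1/PS0)
  lvl3: tbl 0x17, slot 31 ⇒ 0x19007 (P1/RW1/US1/PS0)
  → PA=0x197DE  (4 entries read)
#1 VA=0xB8380400B61 (r,kernel):
  lvl0: tbl 0x10, slot 23 ⇒ 0x1C007 (P1/RW1/US1/PS0)
  lvl1: tbl 0x1C, slot 14 ⇒ 0x1F007 (P1/RW1/US1/PS0)
  lvl2: tbl 0x1F, slot 2 ⇒ 0x22007 (P1/RW1/US1/PS0)
  lvl3: tbl 0x22, slot 0 ⇒ 0x5A002 (P0/RW1/US0/PS0)
  ⇒ fault: PAGE_NOT_PRESENT  — 4 lookups
#2 VA=0x604014153CD (r,kernel):
  lvl0: tbl 0x10, slot 12 ⇒ 0x26007 (P1/RW1/US1/PS0)
  lvl1: tbl 0x26, slot 16 ⇒ 0x28007 (P1/RW1/US1/PS0)
  lvl2: tbl 0x28, slot 10 ⇒ 0x2A007 (P1/RW1/US1/PS0)
  lvl3: tbl 0x2A, slot 21 ⇒ 0x2E007 (P1/RW1/US1/PS0)
  → PA=0x2E3CD  (4 entries read)

TLB: [["0x58780A1F", "0x19"], ["0x60401415", "0x2E"]]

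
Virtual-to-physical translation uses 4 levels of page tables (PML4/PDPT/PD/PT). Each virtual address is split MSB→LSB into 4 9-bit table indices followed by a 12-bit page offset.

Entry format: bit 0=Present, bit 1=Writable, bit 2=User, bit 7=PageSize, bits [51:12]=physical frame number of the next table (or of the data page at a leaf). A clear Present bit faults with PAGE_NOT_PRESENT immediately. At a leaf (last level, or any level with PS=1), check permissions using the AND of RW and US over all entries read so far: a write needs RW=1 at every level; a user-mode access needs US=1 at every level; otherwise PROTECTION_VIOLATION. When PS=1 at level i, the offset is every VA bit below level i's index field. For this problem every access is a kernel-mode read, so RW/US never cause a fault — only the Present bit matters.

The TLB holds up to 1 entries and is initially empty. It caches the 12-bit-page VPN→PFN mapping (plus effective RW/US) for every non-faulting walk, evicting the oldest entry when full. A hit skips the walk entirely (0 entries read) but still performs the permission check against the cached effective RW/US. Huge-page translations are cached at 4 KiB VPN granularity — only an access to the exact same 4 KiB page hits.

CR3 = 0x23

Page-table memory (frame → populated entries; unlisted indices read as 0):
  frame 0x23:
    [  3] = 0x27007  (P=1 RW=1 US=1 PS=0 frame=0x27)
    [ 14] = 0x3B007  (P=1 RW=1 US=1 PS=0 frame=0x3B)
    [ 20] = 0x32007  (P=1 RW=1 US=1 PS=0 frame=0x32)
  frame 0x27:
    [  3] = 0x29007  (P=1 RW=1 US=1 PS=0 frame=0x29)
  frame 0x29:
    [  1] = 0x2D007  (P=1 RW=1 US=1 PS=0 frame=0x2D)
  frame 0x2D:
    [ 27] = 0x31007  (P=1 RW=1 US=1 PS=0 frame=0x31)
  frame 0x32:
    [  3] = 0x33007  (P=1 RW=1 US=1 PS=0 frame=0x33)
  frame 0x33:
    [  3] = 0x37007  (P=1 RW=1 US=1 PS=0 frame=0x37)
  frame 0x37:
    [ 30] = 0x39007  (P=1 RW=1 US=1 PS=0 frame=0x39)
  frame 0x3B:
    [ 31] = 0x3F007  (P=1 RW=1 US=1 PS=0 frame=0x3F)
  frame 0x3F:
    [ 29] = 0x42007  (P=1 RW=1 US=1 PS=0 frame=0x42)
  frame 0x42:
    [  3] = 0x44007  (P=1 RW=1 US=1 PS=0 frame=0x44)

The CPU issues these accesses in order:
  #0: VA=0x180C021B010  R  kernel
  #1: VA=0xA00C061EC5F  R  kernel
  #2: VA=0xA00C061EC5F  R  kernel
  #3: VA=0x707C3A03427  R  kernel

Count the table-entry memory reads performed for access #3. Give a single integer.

Trace:
#0 VA=0x180C021B010 (r,kernel):
  L0: frame=0x23 idx=3 entry=0x27007 [P=1 RW=1 US=1 PS=0]
  L1: frame=0x27 idx=3 entry=0x29007 [P=1 RW=1 US=1 PS=0]
  L2: frame=0x29 idx=1 entry=0x2D007 [P=1 RW=1 US=1 PS=0]
  L3: frame=0x2D idx=27 entry=0x31007 [P=1 RW=1 US=1 PS=0]
  ⇒ phys 0x31010  [4 reads]
#1 VA=0xA00C061EC5F (r,kernel):
  L0: frame=0x23 idx=20 entry=0x32007 [P=1 RW=1 US=1 PS=0]
  L1: frame=0x32 idx=3 entry=0x33007 [P=1 RW=1 US=1 PS=0]
  L2: frame=0x33 idx=3 entry=0x37007 [P=1 RW=1 US=1 PS=0]
  L3: frame=0x37 idx=30 entry=0x39007 [P=1 RW=1 US=1 PS=0]
  ⇒ phys 0x39C5F  [4 reads]
#2 VA=0xA00C061EC5F (r,kernel):
  TLB hit vpn=0xA00C061E → PA=0x39C5F
#3 VA=0x707C3A03427 (r,kernel):
  L0: frame=0x23 idx=14 entry=0x3B007 [P=1 RW=1 US=1 PS=0]
  L1: frame=0x3B idx=31 entry=0x3F007 [P=1 RW=1 US=1 PS=0]
  L2: frame=0x3F idx=29 entry=0x42007 [P=1 RW=1 US=1 PS=0]
  L3: frame=0x42 idx=3 entry=0x44007 [P=1 RW=1 US=1 PS=0]
  ⇒ phys 0x44427  [4 reads]

Entries read for #3: 4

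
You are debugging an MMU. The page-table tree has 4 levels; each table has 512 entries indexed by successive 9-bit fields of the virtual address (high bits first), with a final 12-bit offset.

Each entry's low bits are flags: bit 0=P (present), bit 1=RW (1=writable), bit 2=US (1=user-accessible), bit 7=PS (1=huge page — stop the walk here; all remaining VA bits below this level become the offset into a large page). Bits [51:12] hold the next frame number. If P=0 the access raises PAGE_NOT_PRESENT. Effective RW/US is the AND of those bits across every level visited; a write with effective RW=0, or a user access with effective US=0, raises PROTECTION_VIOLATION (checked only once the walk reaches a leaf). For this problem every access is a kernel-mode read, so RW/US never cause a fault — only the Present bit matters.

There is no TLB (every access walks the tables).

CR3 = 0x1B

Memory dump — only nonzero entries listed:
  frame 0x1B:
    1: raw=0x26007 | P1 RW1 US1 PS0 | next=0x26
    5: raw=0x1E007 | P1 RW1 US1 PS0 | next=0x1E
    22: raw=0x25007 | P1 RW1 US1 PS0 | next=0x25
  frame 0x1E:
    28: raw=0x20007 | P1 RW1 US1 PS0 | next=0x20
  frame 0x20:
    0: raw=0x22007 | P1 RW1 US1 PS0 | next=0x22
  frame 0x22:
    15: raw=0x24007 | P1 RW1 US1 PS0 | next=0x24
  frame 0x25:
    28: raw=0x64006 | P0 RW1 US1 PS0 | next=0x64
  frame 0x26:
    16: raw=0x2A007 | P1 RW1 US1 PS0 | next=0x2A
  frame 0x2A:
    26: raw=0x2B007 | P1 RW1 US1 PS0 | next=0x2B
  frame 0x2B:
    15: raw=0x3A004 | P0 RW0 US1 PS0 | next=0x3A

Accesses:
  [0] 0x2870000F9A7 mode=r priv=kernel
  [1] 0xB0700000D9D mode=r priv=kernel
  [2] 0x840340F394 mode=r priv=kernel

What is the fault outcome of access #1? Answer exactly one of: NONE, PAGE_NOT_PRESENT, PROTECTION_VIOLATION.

Trace:
#0 VA=0x2870000F9A7 (r,kernel):
  L0: frame=0x1B idx=5 entry=0x1E007 [P=1 RW=1 US=1 PS=0]
  L1: frame=0x1E idx=28 entry=0x20007 [P=1 RW=1 US=1 PS=0]
  L2: frame=0x20 idx=0 entry=0x22007 [P=1 RW=1 US=1 PS=0]
  L3: frame=0x22 idx=15 entry=0x24007 [P=1 RW=1 US=1 PS=0]
  → PA=0x249A7  (4 entries read)
#1 VA=0xB0700000D9D (r,kernel):
  L0: frame=0x1B idx=22 entry=0x25007 [P=1 RW=1 US=1 PS=0]
  L1: frame=0x25 idx=28 entry=0x64006 [P=0 RW=1 US=1 PS=0]
  → PAGE_NOT_PRESENT  (2 entries read)
#2 VA=0x840340F394 (r,kernel):
  L0: frame=0x1B idx=1 entry=0x26007 [P=1 RW=1 US=1 PS=0]
  L1: frame=0x26 idx=16 entry=0x2A007 [P=1 RW=1 US=1 PS=0]
  L2: frame=0x2A idx=26 entry=0x2B007 [P=1 RW=1 US=1 PS=0]
  L3: frame=0x2B idx=15 entry=0x3A004 [P=0 RW=0 US=1 PS=0]
  → PAGE_NOT_PRESENT  (4 entries read)

Access #1 fault: PAGE_NOT_PRESENT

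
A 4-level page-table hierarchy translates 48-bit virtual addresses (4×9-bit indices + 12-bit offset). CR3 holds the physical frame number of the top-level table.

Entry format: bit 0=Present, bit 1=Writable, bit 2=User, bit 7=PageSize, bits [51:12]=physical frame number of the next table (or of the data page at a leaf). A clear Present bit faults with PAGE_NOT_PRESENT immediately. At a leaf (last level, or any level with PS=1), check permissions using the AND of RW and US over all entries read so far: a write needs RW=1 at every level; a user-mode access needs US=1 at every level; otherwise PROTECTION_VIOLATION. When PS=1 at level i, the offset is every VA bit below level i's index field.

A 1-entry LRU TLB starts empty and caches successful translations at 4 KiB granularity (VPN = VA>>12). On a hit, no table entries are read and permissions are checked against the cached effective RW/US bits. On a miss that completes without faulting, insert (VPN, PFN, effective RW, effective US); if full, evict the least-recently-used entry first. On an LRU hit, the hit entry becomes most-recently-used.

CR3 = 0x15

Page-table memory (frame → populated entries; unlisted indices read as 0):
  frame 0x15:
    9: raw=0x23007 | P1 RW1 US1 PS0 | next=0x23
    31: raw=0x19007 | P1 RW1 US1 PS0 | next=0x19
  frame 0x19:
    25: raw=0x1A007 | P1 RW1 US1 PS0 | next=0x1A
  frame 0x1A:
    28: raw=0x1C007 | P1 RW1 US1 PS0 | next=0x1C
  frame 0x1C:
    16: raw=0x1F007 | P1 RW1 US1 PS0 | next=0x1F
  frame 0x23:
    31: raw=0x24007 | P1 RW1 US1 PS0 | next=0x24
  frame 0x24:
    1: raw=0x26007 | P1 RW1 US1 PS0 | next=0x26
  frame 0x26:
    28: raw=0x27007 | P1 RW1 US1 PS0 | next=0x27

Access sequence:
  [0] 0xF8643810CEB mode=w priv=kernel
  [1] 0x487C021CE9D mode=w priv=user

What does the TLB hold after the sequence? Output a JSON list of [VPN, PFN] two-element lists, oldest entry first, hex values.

Trace:
#0 VA=0xF8643810CEB (w,kernel):
  [0] read 0x15 idx=31: raw=0x19007 flags P=1 W=1 U=1 S=0
  [1] read 0x19 idx=25: raw=0x1A007 flags P=1 W=1 U=1 S=0
  [2] read 0x1A idx=28: raw=0x1C007 flags P=1 W=1 U=1 S=0
  [3] read 0x1C idx=16: raw=0x1F007 flags P=1 W=1 U=1 S=0
  → PA=0x1FCEB  (4 entries read)
#1 VA=0x487C021CE9D (w,user):
  [0] read 0x15 idx=9: raw=0x23007 flags P=1 W=1 U=1 S=0
  [1] read 0x23 idx=31: raw=0x24007 flags P=1 W=1 U=1 S=0
  [2] read 0x24 idx=1: raw=0x26007 flags P=1 W=1 U=1 S=0
  [3] read 0x26 idx=28: raw=0x27007 flags P=1 W=1 U=1 S=0
  → PA=0x27E9D  (4 entries read)

TLB: [["0x487C021C", "0x27"]]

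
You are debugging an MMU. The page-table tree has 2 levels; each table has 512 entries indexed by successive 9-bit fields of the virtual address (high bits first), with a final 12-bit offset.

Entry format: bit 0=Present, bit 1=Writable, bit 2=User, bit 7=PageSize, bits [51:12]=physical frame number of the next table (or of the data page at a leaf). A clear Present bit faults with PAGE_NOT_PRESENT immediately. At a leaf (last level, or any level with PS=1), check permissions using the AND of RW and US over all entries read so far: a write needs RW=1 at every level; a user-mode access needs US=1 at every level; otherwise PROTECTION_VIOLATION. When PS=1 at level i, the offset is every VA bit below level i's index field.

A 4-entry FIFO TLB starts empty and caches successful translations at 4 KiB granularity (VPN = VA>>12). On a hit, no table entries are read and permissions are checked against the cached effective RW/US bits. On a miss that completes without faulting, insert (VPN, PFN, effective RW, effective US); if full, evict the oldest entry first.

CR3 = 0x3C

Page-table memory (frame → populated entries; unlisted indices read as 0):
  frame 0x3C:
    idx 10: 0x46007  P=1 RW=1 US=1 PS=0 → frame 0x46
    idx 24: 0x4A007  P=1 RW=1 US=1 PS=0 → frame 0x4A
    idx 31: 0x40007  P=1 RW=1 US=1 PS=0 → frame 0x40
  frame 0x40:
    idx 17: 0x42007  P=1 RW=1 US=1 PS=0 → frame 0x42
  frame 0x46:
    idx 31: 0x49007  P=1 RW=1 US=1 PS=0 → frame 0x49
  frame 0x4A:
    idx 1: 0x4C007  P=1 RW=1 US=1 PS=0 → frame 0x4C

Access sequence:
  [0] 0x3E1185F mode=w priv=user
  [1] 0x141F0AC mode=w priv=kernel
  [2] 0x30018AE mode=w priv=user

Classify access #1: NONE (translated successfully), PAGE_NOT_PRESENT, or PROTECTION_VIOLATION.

Trace:
#0 VA=0x3E1185F (w,user):
  L0 @0x3C[31] → 0x40007  P=1,RW=1,US=1,PS=0
  L1 @0x40[17] → 0x42007  P=1,RW=1,US=1,PS=0
  → PA=0x4285F  (2 entries read)
#1 VA=0x141F0AC (w,kernel):
  L0 @0x3C[10] → 0x46007  P=1,RW=1,US=1,PS=0
  L1 @0x46[31] → 0x49007  P=1,RW=1,US=1,PS=0
  → PA=0x490AC  (2 entries read)
#2 VA=0x30018AE (w,user):
  L0 @0x3C[24] → 0x4A007  P=1,RW=1,US=1,PS=0
  L1 @0x4A[1] → 0x4C007  P=1,RW=1,US=1,PS=0
  → PA=0x4C8AE  (2 entries read)

Access #1 fault: NONE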